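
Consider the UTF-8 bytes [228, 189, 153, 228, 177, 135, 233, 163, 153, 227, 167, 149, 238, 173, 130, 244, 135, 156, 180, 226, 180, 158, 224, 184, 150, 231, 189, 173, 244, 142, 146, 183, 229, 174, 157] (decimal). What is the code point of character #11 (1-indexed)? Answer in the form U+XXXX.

U+5B9D

Offset 0: leading byte 0xE4 = 11100100 → 3-byte char #1 = E4 BD 99.
Offset 3: leading byte 0xE4 = 11100100 → 3-byte char #2 = E4 B1 87.
Offset 6: leading byte 0xE9 = 11101001 → 3-byte char #3 = E9 A3 99.
Offset 9: leading byte 0xE3 = 11100011 → 3-byte char #4 = E3 A7 95.
Offset 12: leading byte 0xEE = 11101110 → 3-byte char #5 = EE AD 82.
Offset 15: leading byte 0xF4 = 11110100 → 4-byte char #6 = F4 87 9C B4.
Offset 19: leading byte 0xE2 = 11100010 → 3-byte char #7 = E2 B4 9E.
Offset 22: leading byte 0xE0 = 11100000 → 3-byte char #8 = E0 B8 96.
Offset 25: leading byte 0xE7 = 11100111 → 3-byte char #9 = E7 BD AD.
Offset 28: leading byte 0xF4 = 11110100 → 4-byte char #10 = F4 8E 92 B7.
Offset 32: leading byte 0xE5 = 11100101 → 3-byte char #11 = E5 AE 9D.
Leading byte 0xE5 = 11100101 matches 1110xxxx → 3-byte sequence.
Byte 1: 0xE5 = 11100101, payload 0101 (4 bits).
Byte 2: 0xAE = 10101110 (10xxxxxx ✓), payload 101110.
Byte 3: 0x9D = 10011101 (10xxxxxx ✓), payload 011101.
Concatenate: 0101101110011101 = 0x5B9D (16 bits → U+5B9D).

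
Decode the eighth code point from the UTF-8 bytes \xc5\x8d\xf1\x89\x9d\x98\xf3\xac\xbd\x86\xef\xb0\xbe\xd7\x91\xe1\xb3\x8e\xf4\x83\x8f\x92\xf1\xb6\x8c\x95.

U+76315

Offset 0: leading byte 0xC5 = 11000101 → 2-byte char #1 = C5 8D.
Offset 2: leading byte 0xF1 = 11110001 → 4-byte char #2 = F1 89 9D 98.
Offset 6: leading byte 0xF3 = 11110011 → 4-byte char #3 = F3 AC BD 86.
Offset 10: leading byte 0xEF = 11101111 → 3-byte char #4 = EF B0 BE.
Offset 13: leading byte 0xD7 = 11010111 → 2-byte char #5 = D7 91.
Offset 15: leading byte 0xE1 = 11100001 → 3-byte char #6 = E1 B3 8E.
Offset 18: leading byte 0xF4 = 11110100 → 4-byte char #7 = F4 83 8F 92.
Offset 22: leading byte 0xF1 = 11110001 → 4-byte char #8 = F1 B6 8C 95.
Leading byte 0xF1 = 11110001 matches 11110xxx → 4-byte sequence.
Byte 1: 0xF1 = 11110001, payload 001 (3 bits).
Byte 2: 0xB6 = 10110110 (10xxxxxx ✓), payload 110110.
Byte 3: 0x8C = 10001100 (10xxxxxx ✓), payload 001100.
Byte 4: 0x95 = 10010101 (10xxxxxx ✓), payload 010101.
Concatenate: 001110110001100010101 = 0x76315 (21 bits → U+76315).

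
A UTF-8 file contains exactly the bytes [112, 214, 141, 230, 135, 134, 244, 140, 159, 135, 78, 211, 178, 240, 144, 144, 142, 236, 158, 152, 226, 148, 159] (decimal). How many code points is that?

Byte at offset 0: 0x70 = 01110000 → 1-byte char (#1). Advance 1.
Byte at offset 1: 0xD6 = 11010110 → 2-byte char (#2). Advance 2.
Byte at offset 3: 0xE6 = 11100110 → 3-byte char (#3). Advance 3.
Byte at offset 6: 0xF4 = 11110100 → 4-byte char (#4). Advance 4.
Byte at offset 10: 0x4E = 01001110 → 1-byte char (#5). Advance 1.
Byte at offset 11: 0xD3 = 11010011 → 2-byte char (#6). Advance 2.
Byte at offset 13: 0xF0 = 11110000 → 4-byte char (#7). Advance 4.
Byte at offset 17: 0xEC = 11101100 → 3-byte char (#8). Advance 3.
Byte at offset 20: 0xE2 = 11100010 → 3-byte char (#9). Advance 3.
Reached end at offset 23 after 9 code points.

9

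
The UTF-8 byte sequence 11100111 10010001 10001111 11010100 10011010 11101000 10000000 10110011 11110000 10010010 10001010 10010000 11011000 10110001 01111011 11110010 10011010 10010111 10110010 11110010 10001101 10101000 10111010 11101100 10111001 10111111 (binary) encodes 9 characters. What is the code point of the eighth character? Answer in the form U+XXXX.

Offset 0: leading byte 0xE7 = 11100111 → 3-byte char #1 = E7 91 8F.
Offset 3: leading byte 0xD4 = 11010100 → 2-byte char #2 = D4 9A.
Offset 5: leading byte 0xE8 = 11101000 → 3-byte char #3 = E8 80 B3.
Offset 8: leading byte 0xF0 = 11110000 → 4-byte char #4 = F0 92 8A 90.
Offset 12: leading byte 0xD8 = 11011000 → 2-byte char #5 = D8 B1.
Offset 14: leading byte 0x7B = 01111011 → 1-byte char #6 = 7B.
Offset 15: leading byte 0xF2 = 11110010 → 4-byte char #7 = F2 9A 97 B2.
Offset 19: leading byte 0xF2 = 11110010 → 4-byte char #8 = F2 8D A8 BA.
Leading byte 0xF2 = 11110010 matches 11110xxx → 4-byte sequence.
Byte 1: 0xF2 = 11110010, payload 010 (3 bits).
Byte 2: 0x8D = 10001101 (10xxxxxx ✓), payload 001101.
Byte 3: 0xA8 = 10101000 (10xxxxxx ✓), payload 101000.
Byte 4: 0xBA = 10111010 (10xxxxxx ✓), payload 111010.
Concatenate: 010001101101000111010 = 0x8DA3A (21 bits → U+8DA3A).

U+8DA3A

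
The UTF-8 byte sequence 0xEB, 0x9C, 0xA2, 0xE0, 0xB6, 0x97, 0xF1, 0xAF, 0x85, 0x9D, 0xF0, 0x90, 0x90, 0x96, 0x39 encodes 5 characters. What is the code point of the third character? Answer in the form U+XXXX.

U+6F15D

Offset 0: leading byte 0xEB = 11101011 → 3-byte char #1 = EB 9C A2.
Offset 3: leading byte 0xE0 = 11100000 → 3-byte char #2 = E0 B6 97.
Offset 6: leading byte 0xF1 = 11110001 → 4-byte char #3 = F1 AF 85 9D.
Leading byte 0xF1 = 11110001 matches 11110xxx → 4-byte sequence.
Byte 1: 0xF1 = 11110001, payload 001 (3 bits).
Byte 2: 0xAF = 10101111 (10xxxxxx ✓), payload 101111.
Byte 3: 0x85 = 10000101 (10xxxxxx ✓), payload 000101.
Byte 4: 0x9D = 10011101 (10xxxxxx ✓), payload 011101.
Concatenate: 001101111000101011101 = 0x6F15D (21 bits → U+6F15D).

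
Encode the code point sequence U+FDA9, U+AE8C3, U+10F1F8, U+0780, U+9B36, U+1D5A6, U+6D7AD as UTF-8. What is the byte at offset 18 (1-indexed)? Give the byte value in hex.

0x9D

1-indexed offset 18 is 0-indexed offset 17.
U+FDA9 → 3-byte form EF B6 A9 at offsets 0–2.
U+AE8C3 → 4-byte form F2 AE A3 83 at offsets 3–6.
U+10F1F8 → 4-byte form F4 8F 87 B8 at offsets 7–10.
U+0780 → 2-byte form DE 80 at offsets 11–12.
U+9B36 → 3-byte form E9 AC B6 at offsets 13–15.
U+1D5A6 → 4-byte form F0 9D 96 A6 at offsets 16–19.
Offset 17 falls in char 6's range; it's byte 2 of F0 9D 96 A6 = 0x9D.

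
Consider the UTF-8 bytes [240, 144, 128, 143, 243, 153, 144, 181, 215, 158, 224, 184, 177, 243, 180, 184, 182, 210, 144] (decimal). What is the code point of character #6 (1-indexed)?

U+0490

Offset 0: leading byte 0xF0 = 11110000 → 4-byte char #1 = F0 90 80 8F.
Offset 4: leading byte 0xF3 = 11110011 → 4-byte char #2 = F3 99 90 B5.
Offset 8: leading byte 0xD7 = 11010111 → 2-byte char #3 = D7 9E.
Offset 10: leading byte 0xE0 = 11100000 → 3-byte char #4 = E0 B8 B1.
Offset 13: leading byte 0xF3 = 11110011 → 4-byte char #5 = F3 B4 B8 B6.
Offset 17: leading byte 0xD2 = 11010010 → 2-byte char #6 = D2 90.
Leading byte 0xD2 = 11010010 matches 110xxxxx → 2-byte sequence.
Byte 1: 0xD2 = 11010010, payload 10010 (5 bits).
Byte 2: 0x90 = 10010000 (10xxxxxx ✓), payload 010000.
Concatenate: 10010010000 = 0x490 (11 bits → U+0490).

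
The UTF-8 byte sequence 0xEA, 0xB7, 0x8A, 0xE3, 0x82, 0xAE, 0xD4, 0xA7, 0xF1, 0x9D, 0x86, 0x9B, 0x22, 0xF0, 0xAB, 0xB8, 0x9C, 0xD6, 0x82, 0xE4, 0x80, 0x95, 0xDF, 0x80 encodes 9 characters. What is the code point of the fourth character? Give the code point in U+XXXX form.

Offset 0: leading byte 0xEA = 11101010 → 3-byte char #1 = EA B7 8A.
Offset 3: leading byte 0xE3 = 11100011 → 3-byte char #2 = E3 82 AE.
Offset 6: leading byte 0xD4 = 11010100 → 2-byte char #3 = D4 A7.
Offset 8: leading byte 0xF1 = 11110001 → 4-byte char #4 = F1 9D 86 9B.
Leading byte 0xF1 = 11110001 matches 11110xxx → 4-byte sequence.
Byte 1: 0xF1 = 11110001, payload 001 (3 bits).
Byte 2: 0x9D = 10011101 (10xxxxxx ✓), payload 011101.
Byte 3: 0x86 = 10000110 (10xxxxxx ✓), payload 000110.
Byte 4: 0x9B = 10011011 (10xxxxxx ✓), payload 011011.
Concatenate: 001011101000110011011 = 0x5D19B (21 bits → U+5D19B).

U+5D19B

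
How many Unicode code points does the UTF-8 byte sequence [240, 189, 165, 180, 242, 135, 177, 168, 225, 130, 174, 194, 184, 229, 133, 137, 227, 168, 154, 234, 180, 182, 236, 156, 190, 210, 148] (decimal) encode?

Byte at offset 0: 0xF0 = 11110000 → 4-byte char (#1). Advance 4.
Byte at offset 4: 0xF2 = 11110010 → 4-byte char (#2). Advance 4.
Byte at offset 8: 0xE1 = 11100001 → 3-byte char (#3). Advance 3.
Byte at offset 11: 0xC2 = 11000010 → 2-byte char (#4). Advance 2.
Byte at offset 13: 0xE5 = 11100101 → 3-byte char (#5). Advance 3.
Byte at offset 16: 0xE3 = 11100011 → 3-byte char (#6). Advance 3.
Byte at offset 19: 0xEA = 11101010 → 3-byte char (#7). Advance 3.
Byte at offset 22: 0xEC = 11101100 → 3-byte char (#8). Advance 3.
Byte at offset 25: 0xD2 = 11010010 → 2-byte char (#9). Advance 2.
Reached end at offset 27 after 9 code points.

9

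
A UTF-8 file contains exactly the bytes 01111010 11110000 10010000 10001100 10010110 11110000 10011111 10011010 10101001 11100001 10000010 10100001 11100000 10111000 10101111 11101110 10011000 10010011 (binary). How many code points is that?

6

Byte at offset 0: 0x7A = 01111010 → 1-byte char (#1). Advance 1.
Byte at offset 1: 0xF0 = 11110000 → 4-byte char (#2). Advance 4.
Byte at offset 5: 0xF0 = 11110000 → 4-byte char (#3). Advance 4.
Byte at offset 9: 0xE1 = 11100001 → 3-byte char (#4). Advance 3.
Byte at offset 12: 0xE0 = 11100000 → 3-byte char (#5). Advance 3.
Byte at offset 15: 0xEE = 11101110 → 3-byte char (#6). Advance 3.
Reached end at offset 18 after 6 code points.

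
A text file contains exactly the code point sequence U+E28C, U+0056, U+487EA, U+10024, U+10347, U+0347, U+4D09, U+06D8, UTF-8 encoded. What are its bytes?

U+E28C: 3-byte form → EE 8A 8C.
U+0056: 1-byte form → 56.
U+487EA: 4-byte form → F1 88 9F AA.
U+10024: 4-byte form → F0 90 80 A4.
U+10347: 4-byte form → F0 90 8D 87.
U+0347: 2-byte form → CD 87.
U+4D09: 3-byte form → E4 B4 89.
U+06D8: 2-byte form → DB 98.
Concatenated (23 bytes): EE 8A 8C 56 F1 88 9F AA F0 90 80 A4 F0 90 8D 87 CD 87 E4 B4 89 DB 98.

EE 8A 8C 56 F1 88 9F AA F0 90 80 A4 F0 90 8D 87 CD 87 E4 B4 89 DB 98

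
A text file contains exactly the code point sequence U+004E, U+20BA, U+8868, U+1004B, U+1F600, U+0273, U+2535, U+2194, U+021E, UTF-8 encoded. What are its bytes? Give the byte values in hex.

4E E2 82 BA E8 A1 A8 F0 90 81 8B F0 9F 98 80 C9 B3 E2 94 B5 E2 86 94 C8 9E

U+004E: 1-byte form → 4E.
U+20BA: 3-byte form → E2 82 BA.
U+8868: 3-byte form → E8 A1 A8.
U+1004B: 4-byte form → F0 90 81 8B.
U+1F600: 4-byte form → F0 9F 98 80.
U+0273: 2-byte form → C9 B3.
U+2535: 3-byte form → E2 94 B5.
U+2194: 3-byte form → E2 86 94.
U+021E: 2-byte form → C8 9E.
Concatenated (25 bytes): 4E E2 82 BA E8 A1 A8 F0 90 81 8B F0 9F 98 80 C9 B3 E2 94 B5 E2 86 94 C8 9E.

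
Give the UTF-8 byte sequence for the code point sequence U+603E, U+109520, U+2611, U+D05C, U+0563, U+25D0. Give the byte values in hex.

U+603E: 3-byte form → E6 80 BE.
U+109520: 4-byte form → F4 89 94 A0.
U+2611: 3-byte form → E2 98 91.
U+D05C: 3-byte form → ED 81 9C.
U+0563: 2-byte form → D5 A3.
U+25D0: 3-byte form → E2 97 90.
Concatenated (18 bytes): E6 80 BE F4 89 94 A0 E2 98 91 ED 81 9C D5 A3 E2 97 90.

E6 80 BE F4 89 94 A0 E2 98 91 ED 81 9C D5 A3 E2 97 90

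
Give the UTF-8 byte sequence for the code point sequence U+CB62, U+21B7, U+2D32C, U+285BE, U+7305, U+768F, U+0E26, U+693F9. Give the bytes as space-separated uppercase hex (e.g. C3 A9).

U+CB62: 3-byte form → EC AD A2.
U+21B7: 3-byte form → E2 86 B7.
U+2D32C: 4-byte form → F0 AD 8C AC.
U+285BE: 4-byte form → F0 A8 96 BE.
U+7305: 3-byte form → E7 8C 85.
U+768F: 3-byte form → E7 9A 8F.
U+0E26: 3-byte form → E0 B8 A6.
U+693F9: 4-byte form → F1 A9 8F B9.
Concatenated (27 bytes): EC AD A2 E2 86 B7 F0 AD 8C AC F0 A8 96 BE E7 8C 85 E7 9A 8F E0 B8 A6 F1 A9 8F B9.

EC AD A2 E2 86 B7 F0 AD 8C AC F0 A8 96 BE E7 8C 85 E7 9A 8F E0 B8 A6 F1 A9 8F B9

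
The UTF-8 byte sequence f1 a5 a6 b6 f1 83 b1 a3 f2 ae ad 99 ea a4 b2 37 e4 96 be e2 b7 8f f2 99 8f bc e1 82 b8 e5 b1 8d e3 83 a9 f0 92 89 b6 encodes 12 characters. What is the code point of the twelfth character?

Offset 0: leading byte 0xF1 = 11110001 → 4-byte char #1 = F1 A5 A6 B6.
Offset 4: leading byte 0xF1 = 11110001 → 4-byte char #2 = F1 83 B1 A3.
Offset 8: leading byte 0xF2 = 11110010 → 4-byte char #3 = F2 AE AD 99.
Offset 12: leading byte 0xEA = 11101010 → 3-byte char #4 = EA A4 B2.
Offset 15: leading byte 0x37 = 00110111 → 1-byte char #5 = 37.
Offset 16: leading byte 0xE4 = 11100100 → 3-byte char #6 = E4 96 BE.
Offset 19: leading byte 0xE2 = 11100010 → 3-byte char #7 = E2 B7 8F.
Offset 22: leading byte 0xF2 = 11110010 → 4-byte char #8 = F2 99 8F BC.
Offset 26: leading byte 0xE1 = 11100001 → 3-byte char #9 = E1 82 B8.
Offset 29: leading byte 0xE5 = 11100101 → 3-byte char #10 = E5 B1 8D.
Offset 32: leading byte 0xE3 = 11100011 → 3-byte char #11 = E3 83 A9.
Offset 35: leading byte 0xF0 = 11110000 → 4-byte char #12 = F0 92 89 B6.
Leading byte 0xF0 = 11110000 matches 11110xxx → 4-byte sequence.
Byte 1: 0xF0 = 11110000, payload 000 (3 bits).
Byte 2: 0x92 = 10010010 (10xxxxxx ✓), payload 010010.
Byte 3: 0x89 = 10001001 (10xxxxxx ✓), payload 001001.
Byte 4: 0xB6 = 10110110 (10xxxxxx ✓), payload 110110.
Concatenate: 000010010001001110110 = 0x12276 (21 bits → U+12276).

U+12276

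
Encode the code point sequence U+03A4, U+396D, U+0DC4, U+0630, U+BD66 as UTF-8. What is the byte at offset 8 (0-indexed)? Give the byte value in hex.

U+03A4 → 2-byte form CE A4 at offsets 0–1.
U+396D → 3-byte form E3 A5 AD at offsets 2–4.
U+0DC4 → 3-byte form E0 B7 84 at offsets 5–7.
U+0630 → 2-byte form D8 B0 at offsets 8–9.
Offset 8 falls in char 4's range; it's byte 1 of D8 B0 = 0xD8.

0xD8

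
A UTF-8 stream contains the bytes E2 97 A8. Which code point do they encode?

U+25E8

Leading byte 0xE2 = 11100010 matches 1110xxxx → 3-byte sequence.
Byte 1: 0xE2 = 11100010, payload 0010 (4 bits).
Byte 2: 0x97 = 10010111 (10xxxxxx ✓), payload 010111.
Byte 3: 0xA8 = 10101000 (10xxxxxx ✓), payload 101000.
Concatenate: 0010010111101000 = 0x25E8 (16 bits → U+25E8).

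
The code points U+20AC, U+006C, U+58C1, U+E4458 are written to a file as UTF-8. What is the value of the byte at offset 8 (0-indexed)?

U+20AC → 3-byte form E2 82 AC at offsets 0–2.
U+006C → 1-byte form 6C at offsets 3–3.
U+58C1 → 3-byte form E5 A3 81 at offsets 4–6.
U+E4458 → 4-byte form F3 A4 91 98 at offsets 7–10.
Offset 8 falls in char 4's range; it's byte 2 of F3 A4 91 98 = 0xA4.

0xA4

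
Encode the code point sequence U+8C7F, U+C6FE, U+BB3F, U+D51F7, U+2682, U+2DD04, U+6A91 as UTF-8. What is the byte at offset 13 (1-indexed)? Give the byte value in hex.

0xB7

1-indexed offset 13 is 0-indexed offset 12.
U+8C7F → 3-byte form E8 B1 BF at offsets 0–2.
U+C6FE → 3-byte form EC 9B BE at offsets 3–5.
U+BB3F → 3-byte form EB AC BF at offsets 6–8.
U+D51F7 → 4-byte form F3 95 87 B7 at offsets 9–12.
Offset 12 falls in char 4's range; it's byte 4 of F3 95 87 B7 = 0xB7.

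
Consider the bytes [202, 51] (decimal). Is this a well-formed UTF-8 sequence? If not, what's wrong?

invalid (non-continuation byte where continuation expected)

Leading byte 0xCA = 11001010 → 2-byte form.
Byte 2 is 0x33 = 00110011, which is not 10xxxxxx — expected a continuation byte.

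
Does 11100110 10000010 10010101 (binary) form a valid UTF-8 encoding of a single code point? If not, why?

valid

Leading byte 0xE6 = 11100110 → 3-byte form.
Continuation bytes 0x82=10000010, 0x95=10010101 all match 10xxxxxx.
Decoded value 0x6095 is ≥ 0x800 (shortest form) and not a surrogate.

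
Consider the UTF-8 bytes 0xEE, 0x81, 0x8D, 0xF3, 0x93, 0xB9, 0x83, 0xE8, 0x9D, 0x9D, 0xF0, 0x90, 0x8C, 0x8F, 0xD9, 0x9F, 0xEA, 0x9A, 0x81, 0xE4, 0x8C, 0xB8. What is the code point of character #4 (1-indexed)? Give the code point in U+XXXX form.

U+1030F

Offset 0: leading byte 0xEE = 11101110 → 3-byte char #1 = EE 81 8D.
Offset 3: leading byte 0xF3 = 11110011 → 4-byte char #2 = F3 93 B9 83.
Offset 7: leading byte 0xE8 = 11101000 → 3-byte char #3 = E8 9D 9D.
Offset 10: leading byte 0xF0 = 11110000 → 4-byte char #4 = F0 90 8C 8F.
Leading byte 0xF0 = 11110000 matches 11110xxx → 4-byte sequence.
Byte 1: 0xF0 = 11110000, payload 000 (3 bits).
Byte 2: 0x90 = 10010000 (10xxxxxx ✓), payload 010000.
Byte 3: 0x8C = 10001100 (10xxxxxx ✓), payload 001100.
Byte 4: 0x8F = 10001111 (10xxxxxx ✓), payload 001111.
Concatenate: 000010000001100001111 = 0x1030F (21 bits → U+1030F).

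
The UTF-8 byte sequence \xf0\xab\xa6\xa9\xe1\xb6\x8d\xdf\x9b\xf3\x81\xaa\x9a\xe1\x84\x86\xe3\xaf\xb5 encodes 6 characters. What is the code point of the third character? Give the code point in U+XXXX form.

Offset 0: leading byte 0xF0 = 11110000 → 4-byte char #1 = F0 AB A6 A9.
Offset 4: leading byte 0xE1 = 11100001 → 3-byte char #2 = E1 B6 8D.
Offset 7: leading byte 0xDF = 11011111 → 2-byte char #3 = DF 9B.
Leading byte 0xDF = 11011111 matches 110xxxxx → 2-byte sequence.
Byte 1: 0xDF = 11011111, payload 11111 (5 bits).
Byte 2: 0x9B = 10011011 (10xxxxxx ✓), payload 011011.
Concatenate: 11111011011 = 0x7DB (11 bits → U+07DB).

U+07DB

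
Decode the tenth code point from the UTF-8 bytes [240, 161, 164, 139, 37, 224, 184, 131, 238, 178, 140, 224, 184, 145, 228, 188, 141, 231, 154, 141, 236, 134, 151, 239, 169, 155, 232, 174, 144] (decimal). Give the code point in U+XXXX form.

Offset 0: leading byte 0xF0 = 11110000 → 4-byte char #1 = F0 A1 A4 8B.
Offset 4: leading byte 0x25 = 00100101 → 1-byte char #2 = 25.
Offset 5: leading byte 0xE0 = 11100000 → 3-byte char #3 = E0 B8 83.
Offset 8: leading byte 0xEE = 11101110 → 3-byte char #4 = EE B2 8C.
Offset 11: leading byte 0xE0 = 11100000 → 3-byte char #5 = E0 B8 91.
Offset 14: leading byte 0xE4 = 11100100 → 3-byte char #6 = E4 BC 8D.
Offset 17: leading byte 0xE7 = 11100111 → 3-byte char #7 = E7 9A 8D.
Offset 20: leading byte 0xEC = 11101100 → 3-byte char #8 = EC 86 97.
Offset 23: leading byte 0xEF = 11101111 → 3-byte char #9 = EF A9 9B.
Offset 26: leading byte 0xE8 = 11101000 → 3-byte char #10 = E8 AE 90.
Leading byte 0xE8 = 11101000 matches 1110xxxx → 3-byte sequence.
Byte 1: 0xE8 = 11101000, payload 1000 (4 bits).
Byte 2: 0xAE = 10101110 (10xxxxxx ✓), payload 101110.
Byte 3: 0x90 = 10010000 (10xxxxxx ✓), payload 010000.
Concatenate: 1000101110010000 = 0x8B90 (16 bits → U+8B90).

U+8B90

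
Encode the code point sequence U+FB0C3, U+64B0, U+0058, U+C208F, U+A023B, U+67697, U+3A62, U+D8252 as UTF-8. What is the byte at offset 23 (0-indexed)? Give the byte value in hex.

U+FB0C3 → 4-byte form F3 BB 83 83 at offsets 0–3.
U+64B0 → 3-byte form E6 92 B0 at offsets 4–6.
U+0058 → 1-byte form 58 at offsets 7–7.
U+C208F → 4-byte form F3 82 82 8F at offsets 8–11.
U+A023B → 4-byte form F2 A0 88 BB at offsets 12–15.
U+67697 → 4-byte form F1 A7 9A 97 at offsets 16–19.
U+3A62 → 3-byte form E3 A9 A2 at offsets 20–22.
U+D8252 → 4-byte form F3 98 89 92 at offsets 23–26.
Offset 23 falls in char 8's range; it's byte 1 of F3 98 89 92 = 0xF3.

0xF3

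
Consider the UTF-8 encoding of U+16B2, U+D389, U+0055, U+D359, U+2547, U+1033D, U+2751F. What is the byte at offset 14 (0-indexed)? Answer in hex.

0x90

U+16B2 → 3-byte form E1 9A B2 at offsets 0–2.
U+D389 → 3-byte form ED 8E 89 at offsets 3–5.
U+0055 → 1-byte form 55 at offsets 6–6.
U+D359 → 3-byte form ED 8D 99 at offsets 7–9.
U+2547 → 3-byte form E2 95 87 at offsets 10–12.
U+1033D → 4-byte form F0 90 8C BD at offsets 13–16.
Offset 14 falls in char 6's range; it's byte 2 of F0 90 8C BD = 0x90.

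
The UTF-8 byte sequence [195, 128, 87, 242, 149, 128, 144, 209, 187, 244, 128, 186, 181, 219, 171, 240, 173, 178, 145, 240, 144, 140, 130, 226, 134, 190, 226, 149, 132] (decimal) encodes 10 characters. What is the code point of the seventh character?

U+2DC91

Offset 0: leading byte 0xC3 = 11000011 → 2-byte char #1 = C3 80.
Offset 2: leading byte 0x57 = 01010111 → 1-byte char #2 = 57.
Offset 3: leading byte 0xF2 = 11110010 → 4-byte char #3 = F2 95 80 90.
Offset 7: leading byte 0xD1 = 11010001 → 2-byte char #4 = D1 BB.
Offset 9: leading byte 0xF4 = 11110100 → 4-byte char #5 = F4 80 BA B5.
Offset 13: leading byte 0xDB = 11011011 → 2-byte char #6 = DB AB.
Offset 15: leading byte 0xF0 = 11110000 → 4-byte char #7 = F0 AD B2 91.
Leading byte 0xF0 = 11110000 matches 11110xxx → 4-byte sequence.
Byte 1: 0xF0 = 11110000, payload 000 (3 bits).
Byte 2: 0xAD = 10101101 (10xxxxxx ✓), payload 101101.
Byte 3: 0xB2 = 10110010 (10xxxxxx ✓), payload 110010.
Byte 4: 0x91 = 10010001 (10xxxxxx ✓), payload 010001.
Concatenate: 000101101110010010001 = 0x2DC91 (21 bits → U+2DC91).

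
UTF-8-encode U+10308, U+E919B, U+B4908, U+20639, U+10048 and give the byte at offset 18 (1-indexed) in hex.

1-indexed offset 18 is 0-indexed offset 17.
U+10308 → 4-byte form F0 90 8C 88 at offsets 0–3.
U+E919B → 4-byte form F3 A9 86 9B at offsets 4–7.
U+B4908 → 4-byte form F2 B4 A4 88 at offsets 8–11.
U+20639 → 4-byte form F0 A0 98 B9 at offsets 12–15.
U+10048 → 4-byte form F0 90 81 88 at offsets 16–19.
Offset 17 falls in char 5's range; it's byte 2 of F0 90 81 88 = 0x90.

0x90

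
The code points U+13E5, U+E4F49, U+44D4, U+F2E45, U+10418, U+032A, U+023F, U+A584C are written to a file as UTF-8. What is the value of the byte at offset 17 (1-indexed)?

0x90

1-indexed offset 17 is 0-indexed offset 16.
U+13E5 → 3-byte form E1 8F A5 at offsets 0–2.
U+E4F49 → 4-byte form F3 A4 BD 89 at offsets 3–6.
U+44D4 → 3-byte form E4 93 94 at offsets 7–9.
U+F2E45 → 4-byte form F3 B2 B9 85 at offsets 10–13.
U+10418 → 4-byte form F0 90 90 98 at offsets 14–17.
Offset 16 falls in char 5's range; it's byte 3 of F0 90 90 98 = 0x90.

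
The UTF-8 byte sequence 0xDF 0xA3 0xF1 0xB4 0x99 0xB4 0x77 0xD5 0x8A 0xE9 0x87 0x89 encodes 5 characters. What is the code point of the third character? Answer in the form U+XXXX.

U+0077

Offset 0: leading byte 0xDF = 11011111 → 2-byte char #1 = DF A3.
Offset 2: leading byte 0xF1 = 11110001 → 4-byte char #2 = F1 B4 99 B4.
Offset 6: leading byte 0x77 = 01110111 → 1-byte char #3 = 77.
Leading byte 0x77 = 01110111 matches 0xxxxxxx → 1-byte sequence.
Byte 1: 0x77 = 01110111, payload 1110111 (7 bits).
Concatenate: 1110111 = 0x77 (7 bits → U+0077).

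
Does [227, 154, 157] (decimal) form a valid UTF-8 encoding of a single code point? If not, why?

Leading byte 0xE3 = 11100011 → 3-byte form.
Continuation bytes 0x9A=10011010, 0x9D=10011101 all match 10xxxxxx.
Decoded value 0x369D is ≥ 0x800 (shortest form) and not a surrogate.

valid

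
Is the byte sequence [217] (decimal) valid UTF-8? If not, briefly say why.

Leading byte 0xD9 = 11011001 → 2-byte form, but only 1 byte is present.

invalid (sequence truncated)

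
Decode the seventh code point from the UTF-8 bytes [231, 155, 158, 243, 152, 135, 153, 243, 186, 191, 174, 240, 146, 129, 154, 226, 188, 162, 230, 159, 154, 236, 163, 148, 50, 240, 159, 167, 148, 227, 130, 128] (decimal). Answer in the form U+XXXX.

U+C8D4

Offset 0: leading byte 0xE7 = 11100111 → 3-byte char #1 = E7 9B 9E.
Offset 3: leading byte 0xF3 = 11110011 → 4-byte char #2 = F3 98 87 99.
Offset 7: leading byte 0xF3 = 11110011 → 4-byte char #3 = F3 BA BF AE.
Offset 11: leading byte 0xF0 = 11110000 → 4-byte char #4 = F0 92 81 9A.
Offset 15: leading byte 0xE2 = 11100010 → 3-byte char #5 = E2 BC A2.
Offset 18: leading byte 0xE6 = 11100110 → 3-byte char #6 = E6 9F 9A.
Offset 21: leading byte 0xEC = 11101100 → 3-byte char #7 = EC A3 94.
Leading byte 0xEC = 11101100 matches 1110xxxx → 3-byte sequence.
Byte 1: 0xEC = 11101100, payload 1100 (4 bits).
Byte 2: 0xA3 = 10100011 (10xxxxxx ✓), payload 100011.
Byte 3: 0x94 = 10010100 (10xxxxxx ✓), payload 010100.
Concatenate: 1100100011010100 = 0xC8D4 (16 bits → U+C8D4).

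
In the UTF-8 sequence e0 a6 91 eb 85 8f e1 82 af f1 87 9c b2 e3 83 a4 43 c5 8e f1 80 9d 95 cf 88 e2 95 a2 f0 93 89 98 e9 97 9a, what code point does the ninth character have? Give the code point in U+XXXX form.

Offset 0: leading byte 0xE0 = 11100000 → 3-byte char #1 = E0 A6 91.
Offset 3: leading byte 0xEB = 11101011 → 3-byte char #2 = EB 85 8F.
Offset 6: leading byte 0xE1 = 11100001 → 3-byte char #3 = E1 82 AF.
Offset 9: leading byte 0xF1 = 11110001 → 4-byte char #4 = F1 87 9C B2.
Offset 13: leading byte 0xE3 = 11100011 → 3-byte char #5 = E3 83 A4.
Offset 16: leading byte 0x43 = 01000011 → 1-byte char #6 = 43.
Offset 17: leading byte 0xC5 = 11000101 → 2-byte char #7 = C5 8E.
Offset 19: leading byte 0xF1 = 11110001 → 4-byte char #8 = F1 80 9D 95.
Offset 23: leading byte 0xCF = 11001111 → 2-byte char #9 = CF 88.
Leading byte 0xCF = 11001111 matches 110xxxxx → 2-byte sequence.
Byte 1: 0xCF = 11001111, payload 01111 (5 bits).
Byte 2: 0x88 = 10001000 (10xxxxxx ✓), payload 001000.
Concatenate: 01111001000 = 0x3C8 (11 bits → U+03C8).

U+03C8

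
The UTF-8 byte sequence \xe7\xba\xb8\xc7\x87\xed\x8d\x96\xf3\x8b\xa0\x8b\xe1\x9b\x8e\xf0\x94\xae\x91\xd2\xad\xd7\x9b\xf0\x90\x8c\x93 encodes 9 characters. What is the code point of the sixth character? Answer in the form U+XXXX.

U+14B91

Offset 0: leading byte 0xE7 = 11100111 → 3-byte char #1 = E7 BA B8.
Offset 3: leading byte 0xC7 = 11000111 → 2-byte char #2 = C7 87.
Offset 5: leading byte 0xED = 11101101 → 3-byte char #3 = ED 8D 96.
Offset 8: leading byte 0xF3 = 11110011 → 4-byte char #4 = F3 8B A0 8B.
Offset 12: leading byte 0xE1 = 11100001 → 3-byte char #5 = E1 9B 8E.
Offset 15: leading byte 0xF0 = 11110000 → 4-byte char #6 = F0 94 AE 91.
Leading byte 0xF0 = 11110000 matches 11110xxx → 4-byte sequence.
Byte 1: 0xF0 = 11110000, payload 000 (3 bits).
Byte 2: 0x94 = 10010100 (10xxxxxx ✓), payload 010100.
Byte 3: 0xAE = 10101110 (10xxxxxx ✓), payload 101110.
Byte 4: 0x91 = 10010001 (10xxxxxx ✓), payload 010001.
Concatenate: 000010100101110010001 = 0x14B91 (21 bits → U+14B91).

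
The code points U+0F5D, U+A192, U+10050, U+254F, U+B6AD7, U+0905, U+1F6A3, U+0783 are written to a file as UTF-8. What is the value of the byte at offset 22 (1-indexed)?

1-indexed offset 22 is 0-indexed offset 21.
U+0F5D → 3-byte form E0 BD 9D at offsets 0–2.
U+A192 → 3-byte form EA 86 92 at offsets 3–5.
U+10050 → 4-byte form F0 90 81 90 at offsets 6–9.
U+254F → 3-byte form E2 95 8F at offsets 10–12.
U+B6AD7 → 4-byte form F2 B6 AB 97 at offsets 13–16.
U+0905 → 3-byte form E0 A4 85 at offsets 17–19.
U+1F6A3 → 4-byte form F0 9F 9A A3 at offsets 20–23.
Offset 21 falls in char 7's range; it's byte 2 of F0 9F 9A A3 = 0x9F.

0x9F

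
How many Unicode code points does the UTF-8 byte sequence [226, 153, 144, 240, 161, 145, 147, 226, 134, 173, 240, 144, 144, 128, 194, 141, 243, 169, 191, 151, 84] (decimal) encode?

Byte at offset 0: 0xE2 = 11100010 → 3-byte char (#1). Advance 3.
Byte at offset 3: 0xF0 = 11110000 → 4-byte char (#2). Advance 4.
Byte at offset 7: 0xE2 = 11100010 → 3-byte char (#3). Advance 3.
Byte at offset 10: 0xF0 = 11110000 → 4-byte char (#4). Advance 4.
Byte at offset 14: 0xC2 = 11000010 → 2-byte char (#5). Advance 2.
Byte at offset 16: 0xF3 = 11110011 → 4-byte char (#6). Advance 4.
Byte at offset 20: 0x54 = 01010100 → 1-byte char (#7). Advance 1.
Reached end at offset 21 after 7 code points.

7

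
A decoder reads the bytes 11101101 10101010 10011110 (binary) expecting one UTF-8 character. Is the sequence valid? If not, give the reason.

invalid (encodes a surrogate (U+D800–U+DFFF))

Structurally a 3-byte sequence; payload = 0xDA9E.
But 0xDA9E is in U+D800–U+DFFF, the surrogate range. Surrogates are not Unicode scalar values and are forbidden in UTF-8.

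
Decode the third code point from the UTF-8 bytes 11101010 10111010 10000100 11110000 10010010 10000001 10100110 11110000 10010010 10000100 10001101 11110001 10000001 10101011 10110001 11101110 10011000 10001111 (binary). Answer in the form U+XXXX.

Offset 0: leading byte 0xEA = 11101010 → 3-byte char #1 = EA BA 84.
Offset 3: leading byte 0xF0 = 11110000 → 4-byte char #2 = F0 92 81 A6.
Offset 7: leading byte 0xF0 = 11110000 → 4-byte char #3 = F0 92 84 8D.
Leading byte 0xF0 = 11110000 matches 11110xxx → 4-byte sequence.
Byte 1: 0xF0 = 11110000, payload 000 (3 bits).
Byte 2: 0x92 = 10010010 (10xxxxxx ✓), payload 010010.
Byte 3: 0x84 = 10000100 (10xxxxxx ✓), payload 000100.
Byte 4: 0x8D = 10001101 (10xxxxxx ✓), payload 001101.
Concatenate: 000010010000100001101 = 0x1210D (21 bits → U+1210D).

U+1210D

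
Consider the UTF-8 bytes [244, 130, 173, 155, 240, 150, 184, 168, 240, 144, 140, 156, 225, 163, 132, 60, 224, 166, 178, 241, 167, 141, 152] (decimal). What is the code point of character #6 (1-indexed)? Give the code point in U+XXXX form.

Offset 0: leading byte 0xF4 = 11110100 → 4-byte char #1 = F4 82 AD 9B.
Offset 4: leading byte 0xF0 = 11110000 → 4-byte char #2 = F0 96 B8 A8.
Offset 8: leading byte 0xF0 = 11110000 → 4-byte char #3 = F0 90 8C 9C.
Offset 12: leading byte 0xE1 = 11100001 → 3-byte char #4 = E1 A3 84.
Offset 15: leading byte 0x3C = 00111100 → 1-byte char #5 = 3C.
Offset 16: leading byte 0xE0 = 11100000 → 3-byte char #6 = E0 A6 B2.
Leading byte 0xE0 = 11100000 matches 1110xxxx → 3-byte sequence.
Byte 1: 0xE0 = 11100000, payload 0000 (4 bits).
Byte 2: 0xA6 = 10100110 (10xxxxxx ✓), payload 100110.
Byte 3: 0xB2 = 10110010 (10xxxxxx ✓), payload 110010.
Concatenate: 0000100110110010 = 0x9B2 (16 bits → U+09B2).

U+09B2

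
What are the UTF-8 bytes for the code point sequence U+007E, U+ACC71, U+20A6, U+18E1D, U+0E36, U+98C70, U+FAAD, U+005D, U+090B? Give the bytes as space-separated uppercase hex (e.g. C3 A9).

7E F2 AC B1 B1 E2 82 A6 F0 98 B8 9D E0 B8 B6 F2 98 B1 B0 EF AA AD 5D E0 A4 8B

U+007E: 1-byte form → 7E.
U+ACC71: 4-byte form → F2 AC B1 B1.
U+20A6: 3-byte form → E2 82 A6.
U+18E1D: 4-byte form → F0 98 B8 9D.
U+0E36: 3-byte form → E0 B8 B6.
U+98C70: 4-byte form → F2 98 B1 B0.
U+FAAD: 3-byte form → EF AA AD.
U+005D: 1-byte form → 5D.
U+090B: 3-byte form → E0 A4 8B.
Concatenated (26 bytes): 7E F2 AC B1 B1 E2 82 A6 F0 98 B8 9D E0 B8 B6 F2 98 B1 B0 EF AA AD 5D E0 A4 8B.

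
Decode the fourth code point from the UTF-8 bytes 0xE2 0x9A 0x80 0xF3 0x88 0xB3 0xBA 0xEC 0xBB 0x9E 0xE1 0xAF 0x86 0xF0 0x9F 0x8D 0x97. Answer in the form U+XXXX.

Offset 0: leading byte 0xE2 = 11100010 → 3-byte char #1 = E2 9A 80.
Offset 3: leading byte 0xF3 = 11110011 → 4-byte char #2 = F3 88 B3 BA.
Offset 7: leading byte 0xEC = 11101100 → 3-byte char #3 = EC BB 9E.
Offset 10: leading byte 0xE1 = 11100001 → 3-byte char #4 = E1 AF 86.
Leading byte 0xE1 = 11100001 matches 1110xxxx → 3-byte sequence.
Byte 1: 0xE1 = 11100001, payload 0001 (4 bits).
Byte 2: 0xAF = 10101111 (10xxxxxx ✓), payload 101111.
Byte 3: 0x86 = 10000110 (10xxxxxx ✓), payload 000110.
Concatenate: 0001101111000110 = 0x1BC6 (16 bits → U+1BC6).

U+1BC6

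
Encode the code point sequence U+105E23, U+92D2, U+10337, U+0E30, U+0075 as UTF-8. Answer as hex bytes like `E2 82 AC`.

U+105E23: 4-byte form → F4 85 B8 A3.
U+92D2: 3-byte form → E9 8B 92.
U+10337: 4-byte form → F0 90 8C B7.
U+0E30: 3-byte form → E0 B8 B0.
U+0075: 1-byte form → 75.
Concatenated (15 bytes): F4 85 B8 A3 E9 8B 92 F0 90 8C B7 E0 B8 B0 75.

F4 85 B8 A3 E9 8B 92 F0 90 8C B7 E0 B8 B0 75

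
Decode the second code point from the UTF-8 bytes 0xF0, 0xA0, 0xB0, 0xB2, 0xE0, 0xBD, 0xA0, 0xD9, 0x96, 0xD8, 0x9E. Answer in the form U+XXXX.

U+0F60

Offset 0: leading byte 0xF0 = 11110000 → 4-byte char #1 = F0 A0 B0 B2.
Offset 4: leading byte 0xE0 = 11100000 → 3-byte char #2 = E0 BD A0.
Leading byte 0xE0 = 11100000 matches 1110xxxx → 3-byte sequence.
Byte 1: 0xE0 = 11100000, payload 0000 (4 bits).
Byte 2: 0xBD = 10111101 (10xxxxxx ✓), payload 111101.
Byte 3: 0xA0 = 10100000 (10xxxxxx ✓), payload 100000.
Concatenate: 0000111101100000 = 0xF60 (16 bits → U+0F60).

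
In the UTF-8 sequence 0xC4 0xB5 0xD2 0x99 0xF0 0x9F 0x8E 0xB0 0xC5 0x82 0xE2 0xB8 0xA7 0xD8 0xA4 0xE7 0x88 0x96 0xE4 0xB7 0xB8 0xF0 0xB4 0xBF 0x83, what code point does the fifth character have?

Offset 0: leading byte 0xC4 = 11000100 → 2-byte char #1 = C4 B5.
Offset 2: leading byte 0xD2 = 11010010 → 2-byte char #2 = D2 99.
Offset 4: leading byte 0xF0 = 11110000 → 4-byte char #3 = F0 9F 8E B0.
Offset 8: leading byte 0xC5 = 11000101 → 2-byte char #4 = C5 82.
Offset 10: leading byte 0xE2 = 11100010 → 3-byte char #5 = E2 B8 A7.
Leading byte 0xE2 = 11100010 matches 1110xxxx → 3-byte sequence.
Byte 1: 0xE2 = 11100010, payload 0010 (4 bits).
Byte 2: 0xB8 = 10111000 (10xxxxxx ✓), payload 111000.
Byte 3: 0xA7 = 10100111 (10xxxxxx ✓), payload 100111.
Concatenate: 0010111000100111 = 0x2E27 (16 bits → U+2E27).

U+2E27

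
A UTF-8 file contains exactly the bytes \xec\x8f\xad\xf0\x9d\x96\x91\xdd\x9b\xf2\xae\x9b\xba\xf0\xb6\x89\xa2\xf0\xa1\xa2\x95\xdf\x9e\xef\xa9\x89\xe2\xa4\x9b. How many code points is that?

9

Byte at offset 0: 0xEC = 11101100 → 3-byte char (#1). Advance 3.
Byte at offset 3: 0xF0 = 11110000 → 4-byte char (#2). Advance 4.
Byte at offset 7: 0xDD = 11011101 → 2-byte char (#3). Advance 2.
Byte at offset 9: 0xF2 = 11110010 → 4-byte char (#4). Advance 4.
Byte at offset 13: 0xF0 = 11110000 → 4-byte char (#5). Advance 4.
Byte at offset 17: 0xF0 = 11110000 → 4-byte char (#6). Advance 4.
Byte at offset 21: 0xDF = 11011111 → 2-byte char (#7). Advance 2.
Byte at offset 23: 0xEF = 11101111 → 3-byte char (#8). Advance 3.
Byte at offset 26: 0xE2 = 11100010 → 3-byte char (#9). Advance 3.
Reached end at offset 29 after 9 code points.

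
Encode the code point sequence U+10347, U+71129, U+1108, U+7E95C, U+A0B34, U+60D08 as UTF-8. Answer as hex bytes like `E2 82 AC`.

F0 90 8D 87 F1 B1 84 A9 E1 84 88 F1 BE A5 9C F2 A0 AC B4 F1 A0 B4 88

U+10347: 4-byte form → F0 90 8D 87.
U+71129: 4-byte form → F1 B1 84 A9.
U+1108: 3-byte form → E1 84 88.
U+7E95C: 4-byte form → F1 BE A5 9C.
U+A0B34: 4-byte form → F2 A0 AC B4.
U+60D08: 4-byte form → F1 A0 B4 88.
Concatenated (23 bytes): F0 90 8D 87 F1 B1 84 A9 E1 84 88 F1 BE A5 9C F2 A0 AC B4 F1 A0 B4 88.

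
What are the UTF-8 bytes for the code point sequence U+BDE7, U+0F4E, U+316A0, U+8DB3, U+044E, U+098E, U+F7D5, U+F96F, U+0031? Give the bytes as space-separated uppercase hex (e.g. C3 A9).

U+BDE7: 3-byte form → EB B7 A7.
U+0F4E: 3-byte form → E0 BD 8E.
U+316A0: 4-byte form → F0 B1 9A A0.
U+8DB3: 3-byte form → E8 B6 B3.
U+044E: 2-byte form → D1 8E.
U+098E: 3-byte form → E0 A6 8E.
U+F7D5: 3-byte form → EF 9F 95.
U+F96F: 3-byte form → EF A5 AF.
U+0031: 1-byte form → 31.
Concatenated (25 bytes): EB B7 A7 E0 BD 8E F0 B1 9A A0 E8 B6 B3 D1 8E E0 A6 8E EF 9F 95 EF A5 AF 31.

EB B7 A7 E0 BD 8E F0 B1 9A A0 E8 B6 B3 D1 8E E0 A6 8E EF 9F 95 EF A5 AF 31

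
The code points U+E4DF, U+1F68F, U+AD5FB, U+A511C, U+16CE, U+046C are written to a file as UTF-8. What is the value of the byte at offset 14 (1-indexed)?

1-indexed offset 14 is 0-indexed offset 13.
U+E4DF → 3-byte form EE 93 9F at offsets 0–2.
U+1F68F → 4-byte form F0 9F 9A 8F at offsets 3–6.
U+AD5FB → 4-byte form F2 AD 97 BB at offsets 7–10.
U+A511C → 4-byte form F2 A5 84 9C at offsets 11–14.
Offset 13 falls in char 4's range; it's byte 3 of F2 A5 84 9C = 0x84.

0x84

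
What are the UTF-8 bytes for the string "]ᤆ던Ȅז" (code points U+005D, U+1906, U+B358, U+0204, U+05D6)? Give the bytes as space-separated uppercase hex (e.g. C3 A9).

U+005D: 1-byte form → 5D.
U+1906: 3-byte form → E1 A4 86.
U+B358: 3-byte form → EB 8D 98.
U+0204: 2-byte form → C8 84.
U+05D6: 2-byte form → D7 96.
Concatenated (11 bytes): 5D E1 A4 86 EB 8D 98 C8 84 D7 96.

5D E1 A4 86 EB 8D 98 C8 84 D7 96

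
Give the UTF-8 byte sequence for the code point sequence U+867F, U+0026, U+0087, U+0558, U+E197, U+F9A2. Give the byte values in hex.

U+867F: 3-byte form → E8 99 BF.
U+0026: 1-byte form → 26.
U+0087: 2-byte form → C2 87.
U+0558: 2-byte form → D5 98.
U+E197: 3-byte form → EE 86 97.
U+F9A2: 3-byte form → EF A6 A2.
Concatenated (14 bytes): E8 99 BF 26 C2 87 D5 98 EE 86 97 EF A6 A2.

E8 99 BF 26 C2 87 D5 98 EE 86 97 EF A6 A2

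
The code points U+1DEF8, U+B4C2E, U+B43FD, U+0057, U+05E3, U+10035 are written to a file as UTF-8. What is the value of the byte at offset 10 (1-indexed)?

1-indexed offset 10 is 0-indexed offset 9.
U+1DEF8 → 4-byte form F0 9D BB B8 at offsets 0–3.
U+B4C2E → 4-byte form F2 B4 B0 AE at offsets 4–7.
U+B43FD → 4-byte form F2 B4 8F BD at offsets 8–11.
Offset 9 falls in char 3's range; it's byte 2 of F2 B4 8F BD = 0xB4.

0xB4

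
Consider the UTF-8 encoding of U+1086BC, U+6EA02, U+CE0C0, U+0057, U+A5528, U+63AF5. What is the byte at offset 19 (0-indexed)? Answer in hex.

0xAB

U+1086BC → 4-byte form F4 88 9A BC at offsets 0–3.
U+6EA02 → 4-byte form F1 AE A8 82 at offsets 4–7.
U+CE0C0 → 4-byte form F3 8E 83 80 at offsets 8–11.
U+0057 → 1-byte form 57 at offsets 12–12.
U+A5528 → 4-byte form F2 A5 94 A8 at offsets 13–16.
U+63AF5 → 4-byte form F1 A3 AB B5 at offsets 17–20.
Offset 19 falls in char 6's range; it's byte 3 of F1 A3 AB B5 = 0xAB.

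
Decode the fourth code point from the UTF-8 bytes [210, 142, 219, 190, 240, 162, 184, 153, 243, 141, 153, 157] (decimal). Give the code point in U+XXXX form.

Offset 0: leading byte 0xD2 = 11010010 → 2-byte char #1 = D2 8E.
Offset 2: leading byte 0xDB = 11011011 → 2-byte char #2 = DB BE.
Offset 4: leading byte 0xF0 = 11110000 → 4-byte char #3 = F0 A2 B8 99.
Offset 8: leading byte 0xF3 = 11110011 → 4-byte char #4 = F3 8D 99 9D.
Leading byte 0xF3 = 11110011 matches 11110xxx → 4-byte sequence.
Byte 1: 0xF3 = 11110011, payload 011 (3 bits).
Byte 2: 0x8D = 10001101 (10xxxxxx ✓), payload 001101.
Byte 3: 0x99 = 10011001 (10xxxxxx ✓), payload 011001.
Byte 4: 0x9D = 10011101 (10xxxxxx ✓), payload 011101.
Concatenate: 011001101011001011101 = 0xCD65D (21 bits → U+CD65D).

U+CD65D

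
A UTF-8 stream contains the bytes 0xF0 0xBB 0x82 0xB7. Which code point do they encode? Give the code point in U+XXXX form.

Leading byte 0xF0 = 11110000 matches 11110xxx → 4-byte sequence.
Byte 1: 0xF0 = 11110000, payload 000 (3 bits).
Byte 2: 0xBB = 10111011 (10xxxxxx ✓), payload 111011.
Byte 3: 0x82 = 10000010 (10xxxxxx ✓), payload 000010.
Byte 4: 0xB7 = 10110111 (10xxxxxx ✓), payload 110111.
Concatenate: 000111011000010110111 = 0x3B0B7 (21 bits → U+3B0B7).

U+3B0B7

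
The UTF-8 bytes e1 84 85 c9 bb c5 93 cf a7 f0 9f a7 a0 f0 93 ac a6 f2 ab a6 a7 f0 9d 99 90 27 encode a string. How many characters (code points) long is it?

Byte at offset 0: 0xE1 = 11100001 → 3-byte char (#1). Advance 3.
Byte at offset 3: 0xC9 = 11001001 → 2-byte char (#2). Advance 2.
Byte at offset 5: 0xC5 = 11000101 → 2-byte char (#3). Advance 2.
Byte at offset 7: 0xCF = 11001111 → 2-byte char (#4). Advance 2.
Byte at offset 9: 0xF0 = 11110000 → 4-byte char (#5). Advance 4.
Byte at offset 13: 0xF0 = 11110000 → 4-byte char (#6). Advance 4.
Byte at offset 17: 0xF2 = 11110010 → 4-byte char (#7). Advance 4.
Byte at offset 21: 0xF0 = 11110000 → 4-byte char (#8). Advance 4.
Byte at offset 25: 0x27 = 00100111 → 1-byte char (#9). Advance 1.
Reached end at offset 26 after 9 code points.

9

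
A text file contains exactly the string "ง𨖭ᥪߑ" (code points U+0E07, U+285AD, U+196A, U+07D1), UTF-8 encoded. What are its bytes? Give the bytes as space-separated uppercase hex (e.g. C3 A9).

U+0E07: 3-byte form → E0 B8 87.
U+285AD: 4-byte form → F0 A8 96 AD.
U+196A: 3-byte form → E1 A5 AA.
U+07D1: 2-byte form → DF 91.
Concatenated (12 bytes): E0 B8 87 F0 A8 96 AD E1 A5 AA DF 91.

E0 B8 87 F0 A8 96 AD E1 A5 AA DF 91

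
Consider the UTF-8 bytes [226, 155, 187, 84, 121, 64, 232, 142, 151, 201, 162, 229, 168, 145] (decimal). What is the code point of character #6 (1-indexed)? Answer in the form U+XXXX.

U+0262

Offset 0: leading byte 0xE2 = 11100010 → 3-byte char #1 = E2 9B BB.
Offset 3: leading byte 0x54 = 01010100 → 1-byte char #2 = 54.
Offset 4: leading byte 0x79 = 01111001 → 1-byte char #3 = 79.
Offset 5: leading byte 0x40 = 01000000 → 1-byte char #4 = 40.
Offset 6: leading byte 0xE8 = 11101000 → 3-byte char #5 = E8 8E 97.
Offset 9: leading byte 0xC9 = 11001001 → 2-byte char #6 = C9 A2.
Leading byte 0xC9 = 11001001 matches 110xxxxx → 2-byte sequence.
Byte 1: 0xC9 = 11001001, payload 01001 (5 bits).
Byte 2: 0xA2 = 10100010 (10xxxxxx ✓), payload 100010.
Concatenate: 01001100010 = 0x262 (11 bits → U+0262).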